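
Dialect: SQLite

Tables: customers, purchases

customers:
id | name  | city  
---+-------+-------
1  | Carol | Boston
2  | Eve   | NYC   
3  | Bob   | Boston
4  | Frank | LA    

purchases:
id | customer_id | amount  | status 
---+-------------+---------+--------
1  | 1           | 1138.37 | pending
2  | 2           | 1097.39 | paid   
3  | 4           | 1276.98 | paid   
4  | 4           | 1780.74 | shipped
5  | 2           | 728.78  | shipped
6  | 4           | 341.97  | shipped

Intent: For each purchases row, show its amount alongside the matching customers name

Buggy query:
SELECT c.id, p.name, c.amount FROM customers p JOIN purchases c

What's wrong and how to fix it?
Bug: JOIN with no ON clause produces a cartesian product; every purchases row pairs with every customers row

Fix: Add ON c.customer_id = p.id to the JOIN

Corrected query:
SELECT c.id, p.name, c.amount FROM customers p JOIN purchases c ON c.customer_id = p.id

Result:
id | name  | amount 
---+-------+--------
1  | Carol | 1138.37
2  | Eve   | 1097.39
3  | Frank | 1276.98
4  | Frank | 1780.74
5  | Eve   | 728.78 
6  | Frank | 341.97 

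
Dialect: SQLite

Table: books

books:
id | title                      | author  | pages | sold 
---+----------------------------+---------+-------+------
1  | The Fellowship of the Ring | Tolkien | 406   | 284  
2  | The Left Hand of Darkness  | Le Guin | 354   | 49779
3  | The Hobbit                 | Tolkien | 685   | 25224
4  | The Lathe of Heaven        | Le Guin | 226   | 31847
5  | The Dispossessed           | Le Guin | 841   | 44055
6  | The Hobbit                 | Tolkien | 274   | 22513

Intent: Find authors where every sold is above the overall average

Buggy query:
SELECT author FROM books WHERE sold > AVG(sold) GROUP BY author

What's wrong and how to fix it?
Bug: AVG() is an aggregate; it can't sit directly in WHERE

Fix: Compute the overall average in a scalar subquery and compare each group's MIN against it in HAVING

Corrected query:
SELECT author FROM books GROUP BY author HAVING MIN(sold) > (SELECT AVG(sold) FROM books)

Result:
author 
-------
Le Guin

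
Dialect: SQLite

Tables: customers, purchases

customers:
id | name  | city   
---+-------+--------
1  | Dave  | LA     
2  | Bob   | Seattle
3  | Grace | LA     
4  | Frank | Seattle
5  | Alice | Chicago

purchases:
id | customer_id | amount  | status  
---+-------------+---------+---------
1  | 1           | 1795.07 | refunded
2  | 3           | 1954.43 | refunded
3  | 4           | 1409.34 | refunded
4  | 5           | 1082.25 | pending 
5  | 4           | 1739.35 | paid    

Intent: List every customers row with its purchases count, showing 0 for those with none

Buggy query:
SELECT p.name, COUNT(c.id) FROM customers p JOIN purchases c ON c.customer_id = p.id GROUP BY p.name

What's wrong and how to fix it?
Bug: INNER JOIN drops customers rows that have no matching purchases rows

Fix: Switch to LEFT JOIN to retain unmatched parent rows

Corrected query:
SELECT p.name, COUNT(c.id) FROM customers p LEFT JOIN purchases c ON c.customer_id = p.id GROUP BY p.name

Result:
name  | COUNT(c.id)
------+------------
Alice | 1          
Bob   | 0          
Dave  | 1          
Frank | 2          
Grace | 1          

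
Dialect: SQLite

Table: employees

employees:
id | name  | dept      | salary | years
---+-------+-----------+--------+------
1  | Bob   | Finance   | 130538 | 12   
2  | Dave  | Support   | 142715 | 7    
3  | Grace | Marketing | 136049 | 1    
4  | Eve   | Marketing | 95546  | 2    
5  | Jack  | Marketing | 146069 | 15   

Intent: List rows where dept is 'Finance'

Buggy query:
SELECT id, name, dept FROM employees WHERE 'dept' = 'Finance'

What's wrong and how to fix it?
Bug: Single quotes denote string literals in SQL; the column name is being compared as a constant string

Fix: Remove the quotes around the column name (or use double quotes for an identifier)

Corrected query:
SELECT id, name, dept FROM employees WHERE dept = 'Finance'

Result:
id | name | dept   
---+------+--------
1  | Bob  | Finance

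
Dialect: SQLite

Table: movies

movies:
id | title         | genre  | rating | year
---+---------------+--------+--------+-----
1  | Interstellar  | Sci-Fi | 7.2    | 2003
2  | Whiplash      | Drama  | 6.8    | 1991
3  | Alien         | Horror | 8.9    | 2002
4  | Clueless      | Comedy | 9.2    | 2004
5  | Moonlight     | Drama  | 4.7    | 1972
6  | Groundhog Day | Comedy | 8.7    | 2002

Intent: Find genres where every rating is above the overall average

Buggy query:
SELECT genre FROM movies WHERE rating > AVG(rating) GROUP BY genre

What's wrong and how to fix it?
Bug: WHERE evaluates per row before aggregation, so AVG() is unavailable

Fix: Use a subquery for AVG and a HAVING MIN(...) filter so the condition holds for every row in the group

Corrected query:
SELECT genre FROM movies GROUP BY genre HAVING MIN(rating) > (SELECT AVG(rating) FROM movies)

Result:
genre 
------
Comedy
Horror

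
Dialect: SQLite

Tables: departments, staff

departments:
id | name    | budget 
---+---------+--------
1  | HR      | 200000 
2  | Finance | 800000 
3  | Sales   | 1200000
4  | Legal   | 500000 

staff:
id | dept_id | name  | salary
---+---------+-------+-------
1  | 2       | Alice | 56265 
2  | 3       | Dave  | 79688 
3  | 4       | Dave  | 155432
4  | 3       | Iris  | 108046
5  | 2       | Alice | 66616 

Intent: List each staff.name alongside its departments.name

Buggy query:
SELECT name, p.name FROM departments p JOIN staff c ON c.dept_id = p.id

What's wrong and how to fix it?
Bug: Both tables have a 'name' column; the unqualified reference is ambiguous

Fix: Prefix ambiguous columns with the table alias

Corrected query:
SELECT c.name, p.name FROM departments p JOIN staff c ON c.dept_id = p.id

Result:
name  | name   
------+--------
Alice | Finance
Dave  | Sales  
Dave  | Legal  
Iris  | Sales  
Alice | Finance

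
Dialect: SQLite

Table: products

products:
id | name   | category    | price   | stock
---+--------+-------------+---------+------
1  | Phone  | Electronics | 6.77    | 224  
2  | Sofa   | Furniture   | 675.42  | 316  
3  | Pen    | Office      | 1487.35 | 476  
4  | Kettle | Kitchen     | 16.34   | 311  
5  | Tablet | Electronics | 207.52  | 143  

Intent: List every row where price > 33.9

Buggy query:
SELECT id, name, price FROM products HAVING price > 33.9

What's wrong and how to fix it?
Bug: HAVING filters the output of aggregation, but this query has no GROUP BY and no aggregate functions, so SQLite rejects it (HAVING clause on a non-aggregate query); the condition here is per row

Fix: Replace HAVING with WHERE since the condition applies to individual rows

Corrected query:
SELECT id, name, price FROM products WHERE price > 33.9

Result:
id | name   | price  
---+--------+--------
2  | Sofa   | 675.42 
3  | Pen    | 1487.35
5  | Tablet | 207.52 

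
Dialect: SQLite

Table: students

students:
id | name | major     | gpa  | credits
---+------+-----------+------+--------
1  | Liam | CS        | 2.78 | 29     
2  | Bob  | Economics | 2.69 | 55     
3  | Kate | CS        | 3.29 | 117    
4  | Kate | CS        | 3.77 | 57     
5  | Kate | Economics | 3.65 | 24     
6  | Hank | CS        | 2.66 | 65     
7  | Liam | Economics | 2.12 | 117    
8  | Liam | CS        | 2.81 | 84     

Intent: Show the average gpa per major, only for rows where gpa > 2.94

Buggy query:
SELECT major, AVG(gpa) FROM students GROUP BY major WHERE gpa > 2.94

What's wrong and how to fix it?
Bug: WHERE cannot follow GROUP BY

Fix: Move the WHERE clause before GROUP BY

Corrected query:
SELECT major, AVG(gpa) FROM students WHERE gpa > 2.94 GROUP BY major

Result:
major     | AVG(gpa)
----------+---------
CS        | 3.53    
Economics | 3.65    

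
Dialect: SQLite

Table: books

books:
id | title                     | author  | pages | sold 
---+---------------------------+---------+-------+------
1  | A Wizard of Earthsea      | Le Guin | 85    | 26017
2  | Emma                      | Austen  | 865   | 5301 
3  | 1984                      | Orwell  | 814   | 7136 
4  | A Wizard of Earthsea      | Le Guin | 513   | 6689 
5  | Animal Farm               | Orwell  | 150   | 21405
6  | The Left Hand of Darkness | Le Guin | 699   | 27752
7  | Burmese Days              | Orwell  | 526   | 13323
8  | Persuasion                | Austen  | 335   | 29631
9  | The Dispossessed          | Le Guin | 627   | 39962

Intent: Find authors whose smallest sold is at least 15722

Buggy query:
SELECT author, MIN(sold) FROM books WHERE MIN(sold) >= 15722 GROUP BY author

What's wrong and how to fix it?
Bug: MIN() in WHERE is a misuse of aggregate

Fix: Replace WHERE with HAVING after the GROUP BY

Corrected query:
SELECT author, MIN(sold) FROM books GROUP BY author HAVING MIN(sold) >= 15722

Result:
(no rows)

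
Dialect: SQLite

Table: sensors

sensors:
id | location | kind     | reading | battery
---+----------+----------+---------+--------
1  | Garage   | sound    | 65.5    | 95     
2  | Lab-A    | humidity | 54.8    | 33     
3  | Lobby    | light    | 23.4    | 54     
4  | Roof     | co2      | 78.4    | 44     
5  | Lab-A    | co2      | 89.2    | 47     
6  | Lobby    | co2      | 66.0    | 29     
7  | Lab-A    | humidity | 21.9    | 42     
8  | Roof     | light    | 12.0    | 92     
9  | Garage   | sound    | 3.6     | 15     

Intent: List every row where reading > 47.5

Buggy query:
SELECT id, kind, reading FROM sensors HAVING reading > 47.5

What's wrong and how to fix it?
Bug: This is a non-aggregate query (no GROUP BY, no aggregates), so in SQLite the HAVING clause is invalid here; a row-level condition belongs in WHERE

Fix: Replace HAVING with WHERE since the condition applies to individual rows

Corrected query:
SELECT id, kind, reading FROM sensors WHERE reading > 47.5

Result:
id | kind     | reading
---+----------+--------
1  | sound    | 65.5   
2  | humidity | 54.8   
4  | co2      | 78.4   
5  | co2      | 89.2   
6  | co2      | 66     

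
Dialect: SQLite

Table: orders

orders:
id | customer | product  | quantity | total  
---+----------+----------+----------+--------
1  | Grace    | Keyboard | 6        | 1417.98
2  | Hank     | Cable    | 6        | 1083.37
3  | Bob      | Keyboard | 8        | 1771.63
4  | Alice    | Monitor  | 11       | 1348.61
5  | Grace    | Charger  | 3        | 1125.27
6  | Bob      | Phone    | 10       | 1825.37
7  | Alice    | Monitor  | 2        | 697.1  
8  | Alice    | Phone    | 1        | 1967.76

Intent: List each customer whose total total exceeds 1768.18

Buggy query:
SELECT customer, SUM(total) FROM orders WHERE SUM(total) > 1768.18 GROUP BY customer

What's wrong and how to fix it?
Bug: Aggregate functions cannot appear in a WHERE clause

Fix: Use HAVING (which filters groups after aggregation) instead of WHERE

Corrected query:
SELECT customer, SUM(total) FROM orders GROUP BY customer HAVING SUM(total) > 1768.18

Result:
customer | SUM(total)
---------+-----------
Alice    | 4013.47   
Bob      | 3597      
Grace    | 2543.25   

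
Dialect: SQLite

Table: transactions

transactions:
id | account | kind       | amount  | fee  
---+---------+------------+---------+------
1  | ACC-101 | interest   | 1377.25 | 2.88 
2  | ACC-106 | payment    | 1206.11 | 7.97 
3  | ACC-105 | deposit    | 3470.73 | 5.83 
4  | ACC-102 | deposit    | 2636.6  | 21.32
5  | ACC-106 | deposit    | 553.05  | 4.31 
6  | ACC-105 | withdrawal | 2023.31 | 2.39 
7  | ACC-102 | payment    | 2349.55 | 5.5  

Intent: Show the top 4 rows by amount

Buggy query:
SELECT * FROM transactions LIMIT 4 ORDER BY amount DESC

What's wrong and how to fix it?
Bug: ORDER BY cannot follow LIMIT; LIMIT is the final clause

Fix: Swap the clauses: ORDER BY first, then LIMIT

Corrected query:
SELECT * FROM transactions ORDER BY amount DESC LIMIT 4

Result:
id | account | kind       | amount  | fee  
---+---------+------------+---------+------
3  | ACC-105 | deposit    | 3470.73 | 5.83 
4  | ACC-102 | deposit    | 2636.6  | 21.32
7  | ACC-102 | payment    | 2349.55 | 5.5  
6  | ACC-105 | withdrawal | 2023.31 | 2.39 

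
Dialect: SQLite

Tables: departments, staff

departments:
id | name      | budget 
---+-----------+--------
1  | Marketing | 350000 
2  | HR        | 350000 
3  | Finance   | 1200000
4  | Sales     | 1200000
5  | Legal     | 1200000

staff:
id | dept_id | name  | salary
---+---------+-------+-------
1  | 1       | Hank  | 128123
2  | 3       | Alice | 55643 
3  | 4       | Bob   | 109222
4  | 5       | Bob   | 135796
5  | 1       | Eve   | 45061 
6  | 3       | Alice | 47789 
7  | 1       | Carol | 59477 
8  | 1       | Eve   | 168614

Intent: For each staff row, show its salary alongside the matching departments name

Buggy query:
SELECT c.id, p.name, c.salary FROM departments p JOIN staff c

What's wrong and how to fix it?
Bug: JOIN with no ON clause produces a cartesian product; every staff row pairs with every departments row

Fix: Specify the join condition linking the foreign key to the parent id

Corrected query:
SELECT c.id, p.name, c.salary FROM departments p JOIN staff c ON c.dept_id = p.id

Result:
id | name      | salary
---+-----------+-------
1  | Marketing | 128123
2  | Finance   | 55643 
3  | Sales     | 109222
4  | Legal     | 135796
5  | Marketing | 45061 
6  | Finance   | 47789 
7  | Marketing | 59477 
8  | Marketing | 168614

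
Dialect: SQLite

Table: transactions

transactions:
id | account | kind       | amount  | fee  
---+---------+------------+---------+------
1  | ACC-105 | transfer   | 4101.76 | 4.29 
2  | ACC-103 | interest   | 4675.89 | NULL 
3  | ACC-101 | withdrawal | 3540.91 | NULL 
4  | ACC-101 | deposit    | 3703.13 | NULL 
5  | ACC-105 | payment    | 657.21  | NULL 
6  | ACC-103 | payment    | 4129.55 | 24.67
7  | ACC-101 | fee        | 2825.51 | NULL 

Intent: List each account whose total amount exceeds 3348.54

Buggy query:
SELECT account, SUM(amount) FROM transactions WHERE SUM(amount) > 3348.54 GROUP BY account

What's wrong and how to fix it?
Bug: Aggregate functions cannot appear in a WHERE clause

Fix: Use HAVING (which filters groups after aggregation) instead of WHERE

Corrected query:
SELECT account, SUM(amount) FROM transactions GROUP BY account HAVING SUM(amount) > 3348.54

Result:
account | SUM(amount)
--------+------------
ACC-101 | 10069.55   
ACC-103 | 8805.44    
ACC-105 | 4758.97    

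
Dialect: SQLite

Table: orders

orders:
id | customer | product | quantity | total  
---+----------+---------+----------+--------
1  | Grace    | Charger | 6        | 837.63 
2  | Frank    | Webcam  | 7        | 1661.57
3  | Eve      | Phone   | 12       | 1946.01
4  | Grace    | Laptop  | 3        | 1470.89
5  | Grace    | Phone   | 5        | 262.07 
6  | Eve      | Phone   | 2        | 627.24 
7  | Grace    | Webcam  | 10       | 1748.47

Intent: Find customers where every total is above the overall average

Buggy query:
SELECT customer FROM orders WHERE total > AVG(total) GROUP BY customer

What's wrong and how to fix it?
Bug: AVG() is an aggregate; it can't sit directly in WHERE

Fix: Use a subquery for AVG and a HAVING MIN(...) filter so the condition holds for every row in the group

Corrected query:
SELECT customer FROM orders GROUP BY customer HAVING MIN(total) > (SELECT AVG(total) FROM orders)

Result:
customer
--------
Frank   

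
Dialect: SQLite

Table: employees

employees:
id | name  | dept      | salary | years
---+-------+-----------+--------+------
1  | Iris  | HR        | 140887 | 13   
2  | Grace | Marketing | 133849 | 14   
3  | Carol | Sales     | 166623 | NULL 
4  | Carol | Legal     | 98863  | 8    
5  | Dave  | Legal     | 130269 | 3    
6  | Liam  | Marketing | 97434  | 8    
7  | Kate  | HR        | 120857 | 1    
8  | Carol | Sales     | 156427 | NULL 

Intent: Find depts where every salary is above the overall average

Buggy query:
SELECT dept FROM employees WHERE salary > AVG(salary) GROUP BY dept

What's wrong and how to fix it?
Bug: AVG() is an aggregate; it can't sit directly in WHERE

Fix: Compute the overall average in a scalar subquery and compare each group's MIN against it in HAVING

Corrected query:
SELECT dept FROM employees GROUP BY dept HAVING MIN(salary) > (SELECT AVG(salary) FROM employees)

Result:
dept 
-----
Sales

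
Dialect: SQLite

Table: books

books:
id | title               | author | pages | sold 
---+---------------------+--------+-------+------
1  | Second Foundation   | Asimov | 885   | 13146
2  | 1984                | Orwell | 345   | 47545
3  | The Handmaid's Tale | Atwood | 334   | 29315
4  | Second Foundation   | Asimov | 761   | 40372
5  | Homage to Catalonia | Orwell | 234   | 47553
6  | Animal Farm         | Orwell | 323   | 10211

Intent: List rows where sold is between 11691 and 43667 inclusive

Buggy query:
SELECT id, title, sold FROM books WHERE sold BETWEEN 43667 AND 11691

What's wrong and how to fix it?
Bug: The bounds are reversed; BETWEEN a AND b requires a <= b to match anything

Fix: Swap the bounds so the smaller value comes first

Corrected query:
SELECT id, title, sold FROM books WHERE sold BETWEEN 11691 AND 43667

Result:
id | title               | sold 
---+---------------------+------
1  | Second Foundation   | 13146
3  | The Handmaid's Tale | 29315
4  | Second Foundation   | 40372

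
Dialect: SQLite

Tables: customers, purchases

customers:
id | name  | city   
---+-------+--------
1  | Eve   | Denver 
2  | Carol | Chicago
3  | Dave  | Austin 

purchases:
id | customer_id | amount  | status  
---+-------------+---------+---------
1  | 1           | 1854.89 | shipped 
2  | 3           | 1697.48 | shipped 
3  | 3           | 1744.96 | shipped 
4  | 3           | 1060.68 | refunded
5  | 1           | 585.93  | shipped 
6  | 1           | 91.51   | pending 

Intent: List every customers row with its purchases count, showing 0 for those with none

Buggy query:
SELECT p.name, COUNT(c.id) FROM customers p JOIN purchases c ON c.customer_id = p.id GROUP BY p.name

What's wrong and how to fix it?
Bug: An inner join excludes parents with zero children

Fix: Use LEFT JOIN so parents without children still appear (COUNT(c.id) gives 0)

Corrected query:
SELECT p.name, COUNT(c.id) FROM customers p LEFT JOIN purchases c ON c.customer_id = p.id GROUP BY p.name

Result:
name  | COUNT(c.id)
------+------------
Carol | 0          
Dave  | 3          
Eve   | 3          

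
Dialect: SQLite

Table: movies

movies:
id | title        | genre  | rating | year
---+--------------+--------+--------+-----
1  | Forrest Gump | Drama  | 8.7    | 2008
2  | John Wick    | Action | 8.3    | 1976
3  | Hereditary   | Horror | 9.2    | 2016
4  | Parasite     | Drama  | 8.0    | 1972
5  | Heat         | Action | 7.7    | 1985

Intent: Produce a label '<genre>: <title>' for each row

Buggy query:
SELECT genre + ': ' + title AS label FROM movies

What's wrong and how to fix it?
Bug: '+' is numeric addition; on text columns SQLite converts them to 0 instead of concatenating

Fix: Use the || operator for string concatenation

Corrected query:
SELECT genre || ': ' || title AS label FROM movies

Result:
label              
-------------------
Drama: Forrest Gump
Action: John Wick  
Horror: Hereditary 
Drama: Parasite    
Action: Heat       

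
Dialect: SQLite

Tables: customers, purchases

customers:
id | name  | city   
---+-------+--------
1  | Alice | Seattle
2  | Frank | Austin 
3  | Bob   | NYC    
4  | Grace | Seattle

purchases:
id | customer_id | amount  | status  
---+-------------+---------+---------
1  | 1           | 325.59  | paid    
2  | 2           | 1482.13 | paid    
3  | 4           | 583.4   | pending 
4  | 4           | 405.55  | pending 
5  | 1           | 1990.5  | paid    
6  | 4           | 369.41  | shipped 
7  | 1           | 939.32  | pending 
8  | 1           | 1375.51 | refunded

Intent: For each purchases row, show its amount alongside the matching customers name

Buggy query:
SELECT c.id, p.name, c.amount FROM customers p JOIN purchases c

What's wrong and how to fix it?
Bug: JOIN with no ON clause produces a cartesian product; every purchases row pairs with every customers row

Fix: Add ON c.customer_id = p.id to the JOIN

Corrected query:
SELECT c.id, p.name, c.amount FROM customers p JOIN purchases c ON c.customer_id = p.id

Result:
id | name  | amount 
---+-------+--------
1  | Alice | 325.59 
2  | Frank | 1482.13
3  | Grace | 583.4  
4  | Grace | 405.55 
5  | Alice | 1990.5 
6  | Grace | 369.41 
7  | Alice | 939.32 
8  | Alice | 1375.51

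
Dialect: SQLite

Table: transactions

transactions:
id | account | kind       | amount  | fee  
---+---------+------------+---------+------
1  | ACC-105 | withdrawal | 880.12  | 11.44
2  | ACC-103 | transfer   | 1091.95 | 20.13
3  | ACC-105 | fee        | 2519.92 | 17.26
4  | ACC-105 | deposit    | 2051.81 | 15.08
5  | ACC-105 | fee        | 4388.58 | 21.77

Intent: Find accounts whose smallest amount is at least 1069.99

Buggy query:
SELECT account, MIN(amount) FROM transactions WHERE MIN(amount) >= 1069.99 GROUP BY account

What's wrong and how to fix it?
Bug: MIN() in WHERE is a misuse of aggregate

Fix: Replace WHERE with HAVING after the GROUP BY

Corrected query:
SELECT account, MIN(amount) FROM transactions GROUP BY account HAVING MIN(amount) >= 1069.99

Result:
account | MIN(amount)
--------+------------
ACC-103 | 1091.95    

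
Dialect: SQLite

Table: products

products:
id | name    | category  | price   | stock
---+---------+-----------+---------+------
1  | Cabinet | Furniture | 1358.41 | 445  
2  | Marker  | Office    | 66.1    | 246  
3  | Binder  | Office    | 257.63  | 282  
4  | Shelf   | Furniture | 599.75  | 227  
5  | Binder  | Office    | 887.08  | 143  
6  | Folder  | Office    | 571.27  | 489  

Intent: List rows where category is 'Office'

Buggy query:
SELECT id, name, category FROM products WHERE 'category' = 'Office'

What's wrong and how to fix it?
Bug: 'category' in single quotes is a string literal, not the column; the comparison is literal-vs-literal and never true

Fix: Remove the quotes around the column name (or use double quotes for an identifier)

Corrected query:
SELECT id, name, category FROM products WHERE category = 'Office'

Result:
id | name   | category
---+--------+---------
2  | Marker | Office  
3  | Binder | Office  
5  | Binder | Office  
6  | Folder | Office  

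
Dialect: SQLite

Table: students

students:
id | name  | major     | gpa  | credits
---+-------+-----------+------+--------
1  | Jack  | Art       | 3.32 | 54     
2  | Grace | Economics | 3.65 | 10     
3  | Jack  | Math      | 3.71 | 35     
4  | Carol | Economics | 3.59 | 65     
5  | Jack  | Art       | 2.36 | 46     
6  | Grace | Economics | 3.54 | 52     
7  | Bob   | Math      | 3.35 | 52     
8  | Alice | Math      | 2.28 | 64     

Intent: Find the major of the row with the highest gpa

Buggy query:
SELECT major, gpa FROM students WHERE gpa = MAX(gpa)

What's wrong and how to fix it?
Bug: MAX(gpa) is an aggregate and cannot be used directly in WHERE

Fix: Use a subquery: WHERE gpa = (SELECT MAX(gpa) FROM students)

Corrected query:
SELECT major, gpa FROM students WHERE gpa = (SELECT MAX(gpa) FROM students)

Result:
major | gpa 
------+-----
Math  | 3.71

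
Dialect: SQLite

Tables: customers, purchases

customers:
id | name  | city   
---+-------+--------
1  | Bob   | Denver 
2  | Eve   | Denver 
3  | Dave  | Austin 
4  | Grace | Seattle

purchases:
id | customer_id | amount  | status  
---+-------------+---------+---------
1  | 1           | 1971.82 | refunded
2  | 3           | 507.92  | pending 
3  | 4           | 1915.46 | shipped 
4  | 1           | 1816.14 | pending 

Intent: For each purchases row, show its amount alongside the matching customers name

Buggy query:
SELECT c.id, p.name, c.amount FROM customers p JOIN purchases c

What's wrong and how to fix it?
Bug: Missing join condition: each purchases row is matched to all customers rows instead of just its own

Fix: Add ON c.customer_id = p.id to the JOIN

Corrected query:
SELECT c.id, p.name, c.amount FROM customers p JOIN purchases c ON c.customer_id = p.id

Result:
id | name  | amount 
---+-------+--------
1  | Bob   | 1971.82
2  | Dave  | 507.92 
3  | Grace | 1915.46
4  | Bob   | 1816.14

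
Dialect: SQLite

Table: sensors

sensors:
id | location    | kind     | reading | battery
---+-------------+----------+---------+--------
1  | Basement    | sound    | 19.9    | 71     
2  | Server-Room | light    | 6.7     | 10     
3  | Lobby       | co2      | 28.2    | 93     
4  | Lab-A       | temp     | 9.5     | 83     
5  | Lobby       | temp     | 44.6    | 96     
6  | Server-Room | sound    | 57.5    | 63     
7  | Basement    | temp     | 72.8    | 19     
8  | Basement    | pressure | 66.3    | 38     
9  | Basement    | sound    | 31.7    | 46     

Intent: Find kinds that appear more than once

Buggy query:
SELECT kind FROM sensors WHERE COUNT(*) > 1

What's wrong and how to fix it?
Bug: COUNT(*) is an aggregate and cannot be used in WHERE

Fix: GROUP BY kind, then filter groups with HAVING COUNT(*) > 1

Corrected query:
SELECT kind FROM sensors GROUP BY kind HAVING COUNT(*) > 1

Result:
kind 
-----
sound
temp 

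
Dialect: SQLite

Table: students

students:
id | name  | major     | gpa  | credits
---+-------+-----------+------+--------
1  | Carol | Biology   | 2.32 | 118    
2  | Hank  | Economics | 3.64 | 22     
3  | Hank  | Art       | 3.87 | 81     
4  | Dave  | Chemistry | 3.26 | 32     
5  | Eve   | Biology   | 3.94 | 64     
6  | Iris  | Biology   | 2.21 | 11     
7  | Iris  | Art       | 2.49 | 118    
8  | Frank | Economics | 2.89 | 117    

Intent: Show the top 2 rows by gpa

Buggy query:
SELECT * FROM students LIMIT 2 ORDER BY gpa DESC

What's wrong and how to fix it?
Bug: ORDER BY cannot follow LIMIT; LIMIT is the final clause

Fix: Swap the clauses: ORDER BY first, then LIMIT

Corrected query:
SELECT * FROM students ORDER BY gpa DESC LIMIT 2

Result:
id | name | major   | gpa  | credits
---+------+---------+------+--------
5  | Eve  | Biology | 3.94 | 64     
3  | Hank | Art     | 3.87 | 81     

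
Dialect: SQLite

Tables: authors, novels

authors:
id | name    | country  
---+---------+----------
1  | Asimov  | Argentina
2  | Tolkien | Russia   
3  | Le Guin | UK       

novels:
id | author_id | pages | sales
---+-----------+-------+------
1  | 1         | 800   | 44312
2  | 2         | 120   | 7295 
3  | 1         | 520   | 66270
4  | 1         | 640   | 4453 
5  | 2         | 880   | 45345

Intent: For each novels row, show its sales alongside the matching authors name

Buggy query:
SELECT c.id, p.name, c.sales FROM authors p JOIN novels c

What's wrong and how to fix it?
Bug: JOIN with no ON clause produces a cartesian product; every novels row pairs with every authors row

Fix: Add ON c.author_id = p.id to the JOIN

Corrected query:
SELECT c.id, p.name, c.sales FROM authors p JOIN novels c ON c.author_id = p.id

Result:
id | name    | sales
---+---------+------
1  | Asimov  | 44312
2  | Tolkien | 7295 
3  | Asimov  | 66270
4  | Asimov  | 4453 
5  | Tolkien | 45345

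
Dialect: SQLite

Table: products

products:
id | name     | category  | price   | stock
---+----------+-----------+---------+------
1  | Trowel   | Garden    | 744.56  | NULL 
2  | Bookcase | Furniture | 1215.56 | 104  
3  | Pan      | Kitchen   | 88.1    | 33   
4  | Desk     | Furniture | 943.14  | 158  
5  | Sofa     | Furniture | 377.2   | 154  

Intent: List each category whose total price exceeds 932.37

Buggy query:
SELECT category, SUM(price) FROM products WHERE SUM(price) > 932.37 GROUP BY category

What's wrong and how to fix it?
Bug: Aggregate functions cannot appear in a WHERE clause

Fix: Use HAVING (which filters groups after aggregation) instead of WHERE

Corrected query:
SELECT category, SUM(price) FROM products GROUP BY category HAVING SUM(price) > 932.37

Result:
category  | SUM(price)
----------+-----------
Furniture | 2535.9    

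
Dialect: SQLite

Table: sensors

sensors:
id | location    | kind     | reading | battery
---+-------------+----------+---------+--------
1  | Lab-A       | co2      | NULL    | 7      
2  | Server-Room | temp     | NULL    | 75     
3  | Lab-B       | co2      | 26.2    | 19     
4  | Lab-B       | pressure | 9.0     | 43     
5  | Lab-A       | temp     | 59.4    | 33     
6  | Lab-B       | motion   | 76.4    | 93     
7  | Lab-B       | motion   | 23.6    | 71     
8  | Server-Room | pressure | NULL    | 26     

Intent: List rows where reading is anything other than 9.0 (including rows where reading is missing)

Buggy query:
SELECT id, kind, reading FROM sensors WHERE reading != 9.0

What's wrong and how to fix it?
Bug: 'reading != 9.0' is unknown when reading is NULL, so NULL rows are silently excluded

Fix: Add an explicit OR reading IS NULL to include the missing-value rows

Corrected query:
SELECT id, kind, reading FROM sensors WHERE reading != 9.0 OR reading IS NULL

Result:
id | kind     | reading
---+----------+--------
1  | co2      | NULL   
2  | temp     | NULL   
3  | co2      | 26.2   
5  | temp     | 59.4   
6  | motion   | 76.4   
7  | motion   | 23.6   
8  | pressure | NULL   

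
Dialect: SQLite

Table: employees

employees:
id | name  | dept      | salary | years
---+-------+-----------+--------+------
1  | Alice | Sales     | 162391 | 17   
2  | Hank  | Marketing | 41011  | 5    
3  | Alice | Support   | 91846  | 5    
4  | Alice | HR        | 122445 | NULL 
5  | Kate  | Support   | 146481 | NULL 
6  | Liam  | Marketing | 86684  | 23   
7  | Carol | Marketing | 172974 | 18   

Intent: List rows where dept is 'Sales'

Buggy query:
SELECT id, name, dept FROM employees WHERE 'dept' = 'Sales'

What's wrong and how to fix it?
Bug: 'dept' in single quotes is a string literal, not the column; the comparison is literal-vs-literal and never true

Fix: Reference the column as dept without single quotes

Corrected query:
SELECT id, name, dept FROM employees WHERE dept = 'Sales'

Result:
id | name  | dept 
---+-------+------
1  | Alice | Sales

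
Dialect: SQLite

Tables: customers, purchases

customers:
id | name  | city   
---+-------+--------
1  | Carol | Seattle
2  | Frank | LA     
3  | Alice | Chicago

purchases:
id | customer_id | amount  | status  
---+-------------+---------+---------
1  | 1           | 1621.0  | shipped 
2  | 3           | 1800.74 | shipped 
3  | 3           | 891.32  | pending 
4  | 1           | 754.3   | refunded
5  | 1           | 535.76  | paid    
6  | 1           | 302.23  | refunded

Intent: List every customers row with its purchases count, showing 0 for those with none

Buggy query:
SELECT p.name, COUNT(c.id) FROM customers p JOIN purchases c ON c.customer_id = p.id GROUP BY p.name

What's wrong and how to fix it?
Bug: An inner join excludes parents with zero children

Fix: Use LEFT JOIN so parents without children still appear (COUNT(c.id) gives 0)

Corrected query:
SELECT p.name, COUNT(c.id) FROM customers p LEFT JOIN purchases c ON c.customer_id = p.id GROUP BY p.name

Result:
name  | COUNT(c.id)
------+------------
Alice | 2          
Carol | 4          
Frank | 0          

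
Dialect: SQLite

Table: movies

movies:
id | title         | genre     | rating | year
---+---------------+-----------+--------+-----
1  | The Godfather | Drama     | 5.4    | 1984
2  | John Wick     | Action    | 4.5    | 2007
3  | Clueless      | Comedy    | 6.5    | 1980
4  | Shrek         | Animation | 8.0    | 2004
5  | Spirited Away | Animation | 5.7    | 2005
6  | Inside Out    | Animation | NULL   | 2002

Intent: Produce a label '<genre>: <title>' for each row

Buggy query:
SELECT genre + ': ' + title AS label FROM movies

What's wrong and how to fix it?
Bug: SQLite uses || for string concatenation; + coerces text to numbers (yielding 0)

Fix: Use the || operator for string concatenation

Corrected query:
SELECT genre || ': ' || title AS label FROM movies

Result:
label                   
------------------------
Drama: The Godfather    
Action: John Wick       
Comedy: Clueless        
Animation: Shrek        
Animation: Spirited Away
Animation: Inside Out   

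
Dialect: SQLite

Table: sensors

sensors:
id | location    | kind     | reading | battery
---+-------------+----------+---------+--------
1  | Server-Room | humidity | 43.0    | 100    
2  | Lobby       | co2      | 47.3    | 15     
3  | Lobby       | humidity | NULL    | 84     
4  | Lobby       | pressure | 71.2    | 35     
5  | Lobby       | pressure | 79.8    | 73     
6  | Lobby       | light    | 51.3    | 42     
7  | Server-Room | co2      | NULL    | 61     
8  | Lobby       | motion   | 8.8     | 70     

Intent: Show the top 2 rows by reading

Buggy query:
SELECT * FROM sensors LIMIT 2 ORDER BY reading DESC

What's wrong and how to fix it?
Bug: LIMIT must come after ORDER BY

Fix: Sort with ORDER BY, then apply LIMIT

Corrected query:
SELECT * FROM sensors ORDER BY reading DESC LIMIT 2

Result:
id | location | kind     | reading | battery
---+----------+----------+---------+--------
5  | Lobby    | pressure | 79.8    | 73     
4  | Lobby    | pressure | 71.2    | 35     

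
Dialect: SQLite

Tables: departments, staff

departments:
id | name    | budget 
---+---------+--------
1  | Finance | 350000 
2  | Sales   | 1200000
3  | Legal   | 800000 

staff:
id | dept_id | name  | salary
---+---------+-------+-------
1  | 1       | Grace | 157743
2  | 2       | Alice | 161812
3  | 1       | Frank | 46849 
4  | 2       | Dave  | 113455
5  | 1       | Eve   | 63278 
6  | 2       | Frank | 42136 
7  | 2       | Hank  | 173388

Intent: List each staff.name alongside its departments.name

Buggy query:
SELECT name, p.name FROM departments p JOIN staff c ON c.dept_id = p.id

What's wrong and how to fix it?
Bug: 'name' exists in both joined tables, so the database can't tell which one is meant

Fix: Prefix ambiguous columns with the table alias

Corrected query:
SELECT c.name, p.name FROM departments p JOIN staff c ON c.dept_id = p.id

Result:
name  | name   
------+--------
Grace | Finance
Alice | Sales  
Frank | Finance
Dave  | Sales  
Eve   | Finance
Frank | Sales  
Hank  | Sales  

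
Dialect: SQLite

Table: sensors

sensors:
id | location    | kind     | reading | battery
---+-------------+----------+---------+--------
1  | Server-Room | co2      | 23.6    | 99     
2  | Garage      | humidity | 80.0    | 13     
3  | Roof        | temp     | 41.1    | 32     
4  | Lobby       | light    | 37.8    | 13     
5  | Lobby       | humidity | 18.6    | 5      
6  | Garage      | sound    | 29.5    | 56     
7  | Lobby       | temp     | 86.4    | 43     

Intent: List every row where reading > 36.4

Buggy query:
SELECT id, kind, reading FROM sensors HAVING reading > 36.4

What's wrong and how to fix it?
Bug: This is a non-aggregate query (no GROUP BY, no aggregates), so in SQLite the HAVING clause is invalid here; a row-level condition belongs in WHERE

Fix: Use WHERE for row-level filtering

Corrected query:
SELECT id, kind, reading FROM sensors WHERE reading > 36.4

Result:
id | kind     | reading
---+----------+--------
2  | humidity | 80     
3  | temp     | 41.1   
4  | light    | 37.8   
7  | temp     | 86.4   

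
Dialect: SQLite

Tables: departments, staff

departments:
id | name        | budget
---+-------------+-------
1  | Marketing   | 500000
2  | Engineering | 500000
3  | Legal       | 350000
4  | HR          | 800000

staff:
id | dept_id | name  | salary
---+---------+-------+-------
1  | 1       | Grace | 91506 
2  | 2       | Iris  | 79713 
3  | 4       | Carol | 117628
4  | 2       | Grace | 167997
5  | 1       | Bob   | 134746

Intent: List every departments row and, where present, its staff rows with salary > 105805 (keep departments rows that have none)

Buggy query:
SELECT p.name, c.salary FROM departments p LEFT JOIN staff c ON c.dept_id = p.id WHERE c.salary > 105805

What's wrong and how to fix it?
Bug: A WHERE condition on the right-hand table after LEFT JOIN drops unmatched parents

Fix: Put 'c.salary > 105805' in the JOIN's ON clause instead of WHERE

Corrected query:
SELECT p.name, c.salary FROM departments p LEFT JOIN staff c ON c.dept_id = p.id AND c.salary > 105805

Result:
name        | salary
------------+-------
Marketing   | 134746
Engineering | 167997
Legal       | NULL  
HR          | 117628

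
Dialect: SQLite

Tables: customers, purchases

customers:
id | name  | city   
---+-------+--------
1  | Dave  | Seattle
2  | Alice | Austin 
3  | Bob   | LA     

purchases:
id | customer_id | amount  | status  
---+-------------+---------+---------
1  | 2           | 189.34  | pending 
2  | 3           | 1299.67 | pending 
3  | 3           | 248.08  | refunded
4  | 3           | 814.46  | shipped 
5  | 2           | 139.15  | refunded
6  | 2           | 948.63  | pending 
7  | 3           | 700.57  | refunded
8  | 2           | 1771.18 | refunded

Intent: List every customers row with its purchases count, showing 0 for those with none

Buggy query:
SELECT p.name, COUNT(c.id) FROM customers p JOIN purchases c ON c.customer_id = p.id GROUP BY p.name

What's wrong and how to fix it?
Bug: An inner join excludes parents with zero children

Fix: Use LEFT JOIN so parents without children still appear (COUNT(c.id) gives 0)

Corrected query:
SELECT p.name, COUNT(c.id) FROM customers p LEFT JOIN purchases c ON c.customer_id = p.id GROUP BY p.name

Result:
name  | COUNT(c.id)
------+------------
Alice | 4          
Bob   | 4          
Dave  | 0          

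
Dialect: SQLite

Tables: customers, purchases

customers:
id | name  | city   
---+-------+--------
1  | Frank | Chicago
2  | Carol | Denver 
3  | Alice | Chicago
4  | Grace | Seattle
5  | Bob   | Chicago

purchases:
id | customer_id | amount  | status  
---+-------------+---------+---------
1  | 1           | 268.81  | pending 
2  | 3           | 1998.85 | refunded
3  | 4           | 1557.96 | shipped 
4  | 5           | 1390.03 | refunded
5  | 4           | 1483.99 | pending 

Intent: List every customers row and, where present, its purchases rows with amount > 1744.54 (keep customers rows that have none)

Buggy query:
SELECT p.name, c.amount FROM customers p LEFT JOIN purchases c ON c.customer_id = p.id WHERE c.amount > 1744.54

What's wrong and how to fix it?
Bug: A WHERE condition on the right-hand table after LEFT JOIN drops unmatched parents

Fix: Move the right-table condition into the ON clause so unmatched parents are kept

Corrected query:
SELECT p.name, c.amount FROM customers p LEFT JOIN purchases c ON c.customer_id = p.id AND c.amount > 1744.54

Result:
name  | amount 
------+--------
Frank | NULL   
Carol | NULL   
Alice | 1998.85
Grace | NULL   
Bob   | NULL   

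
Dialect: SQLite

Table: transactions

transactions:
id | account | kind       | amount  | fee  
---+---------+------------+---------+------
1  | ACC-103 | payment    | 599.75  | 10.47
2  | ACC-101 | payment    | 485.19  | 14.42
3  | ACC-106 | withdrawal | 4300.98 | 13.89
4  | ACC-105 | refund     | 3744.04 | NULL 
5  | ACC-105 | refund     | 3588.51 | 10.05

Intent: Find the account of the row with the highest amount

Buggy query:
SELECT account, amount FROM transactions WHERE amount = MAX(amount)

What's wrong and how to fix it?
Bug: MAX(amount) is an aggregate and cannot be used directly in WHERE

Fix: Use a subquery: WHERE amount = (SELECT MAX(amount) FROM transactions)

Corrected query:
SELECT account, amount FROM transactions WHERE amount = (SELECT MAX(amount) FROM transactions)

Result:
account | amount 
--------+--------
ACC-106 | 4300.98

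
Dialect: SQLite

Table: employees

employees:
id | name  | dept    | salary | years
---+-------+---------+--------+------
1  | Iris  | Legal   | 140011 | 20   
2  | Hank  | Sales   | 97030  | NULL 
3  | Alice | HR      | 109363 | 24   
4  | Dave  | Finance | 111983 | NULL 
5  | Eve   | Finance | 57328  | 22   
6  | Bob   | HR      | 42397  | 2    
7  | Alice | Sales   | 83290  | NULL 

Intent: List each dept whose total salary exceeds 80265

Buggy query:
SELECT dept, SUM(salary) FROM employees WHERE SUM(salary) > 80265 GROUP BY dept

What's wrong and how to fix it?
Bug: SUM(salary) is an aggregate, but WHERE filters rows before aggregation

Fix: Move the aggregate condition to a HAVING clause

Corrected query:
SELECT dept, SUM(salary) FROM employees GROUP BY dept HAVING SUM(salary) > 80265

Result:
dept    | SUM(salary)
--------+------------
Finance | 169311     
HR      | 151760     
Legal   | 140011     
Sales   | 180320     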